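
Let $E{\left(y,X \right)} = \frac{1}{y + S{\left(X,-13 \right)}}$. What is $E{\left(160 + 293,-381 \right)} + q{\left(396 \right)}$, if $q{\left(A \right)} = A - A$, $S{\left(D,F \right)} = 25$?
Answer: $\frac{1}{478} \approx 0.002092$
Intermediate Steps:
$E{\left(y,X \right)} = \frac{1}{25 + y}$ ($E{\left(y,X \right)} = \frac{1}{y + 25} = \frac{1}{25 + y}$)
$q{\left(A \right)} = 0$
$E{\left(160 + 293,-381 \right)} + q{\left(396 \right)} = \frac{1}{25 + \left(160 + 293\right)} + 0 = \frac{1}{25 + 453} + 0 = \frac{1}{478} + 0 = \frac{1}{478}$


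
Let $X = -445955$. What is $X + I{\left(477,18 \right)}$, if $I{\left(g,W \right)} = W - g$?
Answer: $-446414$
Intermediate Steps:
$X + I{\left(477,18 \right)} = -445955 + \left(18 - 477\right) = -445955 - 459 = -446414$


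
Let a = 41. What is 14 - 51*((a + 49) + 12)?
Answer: -5188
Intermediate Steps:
14 - 51*((a + 49) + 12) = 14 - 51*((41 + 49) + 12) = 14 - 51*(90 + 12) = 14 - 51*102 = 14 - 5202 = -5188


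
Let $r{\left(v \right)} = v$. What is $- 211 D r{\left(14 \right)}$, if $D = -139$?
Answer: $410606$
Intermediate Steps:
$- 211 D r{\left(14 \right)} = \left(-211\right) \left(-139\right) 14 = 29329 \cdot 14 = 410606$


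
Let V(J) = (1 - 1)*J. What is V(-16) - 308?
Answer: -308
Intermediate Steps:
V(J) = 0 (V(J) = 0*J = 0)
V(-16) - 308 = 0 - 308 = -308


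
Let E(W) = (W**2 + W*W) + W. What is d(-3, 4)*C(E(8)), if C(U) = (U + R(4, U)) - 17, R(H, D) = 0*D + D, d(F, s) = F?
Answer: -765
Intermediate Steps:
R(H, D) = D (R(H, D) = 0 + D = D)
E(W) = W + 2*W**2 (E(W) = (W**2 + W**2) + W = 2*W**2 + W = W + 2*W**2)
C(U) = -17 + 2*U (C(U) = (U + U) - 17 = 2*U - 17 = -17 + 2*U)
d(-3, 4)*C(E(8)) = -3*(-17 + 2*(8*(1 + 2*8))) = -3*(-17 + 2*(8*(1 + 16))) = -3*(-17 + 2*(8*17)) = -3*(-17 + 2*136) = -3*(-17 + 272) = -3*255 = -765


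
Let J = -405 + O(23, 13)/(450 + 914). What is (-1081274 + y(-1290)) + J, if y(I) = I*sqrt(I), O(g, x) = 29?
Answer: -1475410127/1364 - 1290*I*sqrt(1290) ≈ -1.0817e+6 - 46332.0*I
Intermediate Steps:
y(I) = I**(3/2)
J = -552391/1364 (J = -405 + 29/(450 + 914) = -405 + 29/1364 = -552391/1364 ≈ -404.98)
(-1081274 + y(-1290)) + J = (-1081274 + (-1290)**(3/2)) - 552391/1364 = (-1081274 - 1290*I*sqrt(1290)) - 552391/1364 = -1475410127/1364 - 1290*I*sqrt(1290)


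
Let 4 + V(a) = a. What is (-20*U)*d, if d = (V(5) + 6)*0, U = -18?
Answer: 0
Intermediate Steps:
V(a) = -4 + a
d = 0 (d = ((-4 + 5) + 6)*0 = (1 + 6)*0 = 7*0 = 0)
(-20*U)*d = -20*(-18)*0 = 360*0 = 0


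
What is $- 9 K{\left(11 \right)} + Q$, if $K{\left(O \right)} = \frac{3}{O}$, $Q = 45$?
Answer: $\frac{468}{11} \approx 42.545$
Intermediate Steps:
$- 9 K{\left(11 \right)} + Q = - 9 \cdot \frac{3}{11} + 45 = - 9 \cdot 3 \cdot \frac{1}{11} + 45 = \left(-9\right) \frac{3}{11} + 45 = - \frac{27}{11} + 45 = \frac{468}{11}$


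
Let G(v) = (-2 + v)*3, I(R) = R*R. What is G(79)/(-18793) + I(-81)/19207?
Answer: 118864056/360957151 ≈ 0.32930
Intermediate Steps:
I(R) = R²
G(v) = -6 + 3*v
G(79)/(-18793) + I(-81)/19207 = (-6 + 3*79)/(-18793) + (-81)²/19207 = (-6 + 237)*(-1/18793) + 6561*(1/19207) = 231*(-1/18793) + 6561/19207 = -231/18793 + 6561/19207 = 118864056/360957151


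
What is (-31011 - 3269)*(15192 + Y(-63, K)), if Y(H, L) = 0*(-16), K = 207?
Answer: -520781760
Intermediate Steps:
Y(H, L) = 0
(-31011 - 3269)*(15192 + Y(-63, K)) = (-31011 - 3269)*(15192 + 0) = -34280*15192 = -520781760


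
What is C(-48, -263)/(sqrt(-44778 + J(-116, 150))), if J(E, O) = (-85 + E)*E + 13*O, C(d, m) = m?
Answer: 263*I*sqrt(542)/3252 ≈ 1.8828*I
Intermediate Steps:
J(E, O) = 13*O + E*(-85 + E) (J(E, O) = E*(-85 + E) + 13*O = 13*O + E*(-85 + E))
C(-48, -263)/(sqrt(-44778 + J(-116, 150))) = -263/sqrt(-44778 + ((-116)**2 - 85*(-116) + 13*150)) = -263/sqrt(-44778 + (13456 + 9860 + 1950)) = -263/sqrt(-44778 + 25266) = -263*(-I*sqrt(542)/3252) = -(-263)*I*sqrt(542)/3252 = 263*I*sqrt(542)/3252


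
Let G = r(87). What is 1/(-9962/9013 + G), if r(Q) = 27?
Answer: 9013/233389 ≈ 0.038618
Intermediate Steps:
G = 27
1/(-9962/9013 + G) = 1/(-9962/9013 + 27) = 1/(233389/9013) = 9013/233389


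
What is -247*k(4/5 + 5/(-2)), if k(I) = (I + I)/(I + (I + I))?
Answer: -494/3 ≈ -164.67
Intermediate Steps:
k(I) = 2/3 (k(I) = (2*I)/(I + 2*I) = (2*I)/((3*I)) = (2*I)*(1/(3*I)) = 2/3)
-247*k(4/5 + 5/(-2)) = -247*2/3 = -494/3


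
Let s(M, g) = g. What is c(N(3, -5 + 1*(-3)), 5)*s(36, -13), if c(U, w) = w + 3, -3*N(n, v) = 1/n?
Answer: -104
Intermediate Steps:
N(n, v) = -1/(3*n)
c(U, w) = 3 + w
c(N(3, -5 + 1*(-3)), 5)*s(36, -13) = (3 + 5)*(-13) = 8*(-13) = -104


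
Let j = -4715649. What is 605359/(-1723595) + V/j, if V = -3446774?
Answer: 3086181869539/8127869038155 ≈ 0.37970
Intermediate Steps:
605359/(-1723595) + V/j = 605359/(-1723595) - 3446774/(-4715649) = 605359*(-1/1723595) - 3446774*(-1/4715649) = -605359/1723595 + 3446774/4715649 = 3086181869539/8127869038155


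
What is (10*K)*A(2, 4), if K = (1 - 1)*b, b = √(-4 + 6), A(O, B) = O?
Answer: 0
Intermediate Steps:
b = √2 ≈ 1.4142
K = 0 (K = (1 - 1)*√2 = 0*√2 = 0)
(10*K)*A(2, 4) = (10*0)*2 = 0*2 = 0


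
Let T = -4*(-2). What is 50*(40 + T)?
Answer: 2400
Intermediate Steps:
T = 8
50*(40 + T) = 50*(40 + 8) = 50*48 = 2400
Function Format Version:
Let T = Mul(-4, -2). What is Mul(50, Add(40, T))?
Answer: 2400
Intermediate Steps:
T = 8
Mul(50, Add(40, T)) = Mul(50, Add(40, 8)) = Mul(50, 48) = 2400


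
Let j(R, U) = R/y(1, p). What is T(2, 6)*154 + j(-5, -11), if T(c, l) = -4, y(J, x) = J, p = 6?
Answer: -621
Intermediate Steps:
j(R, U) = R (j(R, U) = R/1 = R*1 = R)
T(2, 6)*154 + j(-5, -11) = -4*154 - 5 = -616 - 5 = -621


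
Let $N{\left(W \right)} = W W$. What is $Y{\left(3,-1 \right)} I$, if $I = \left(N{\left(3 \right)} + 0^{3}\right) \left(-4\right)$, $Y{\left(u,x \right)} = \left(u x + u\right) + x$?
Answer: $36$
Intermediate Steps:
$N{\left(W \right)} = W^{2}$
$Y{\left(u,x \right)} = u + x + u x$ ($Y{\left(u,x \right)} = \left(u + u x\right) + x = u + x + u x$)
$I = -36$ ($I = \left(3^{2} + 0^{3}\right) \left(-4\right) = \left(9 + 0\right) \left(-4\right) = 9 \left(-4\right) = -36$)
$Y{\left(3,-1 \right)} I = \left(3 - 1 + 3 \left(-1\right)\right) \left(-36\right) = \left(3 - 1 - 3\right) \left(-36\right) = \left(-1\right) \left(-36\right) = 36$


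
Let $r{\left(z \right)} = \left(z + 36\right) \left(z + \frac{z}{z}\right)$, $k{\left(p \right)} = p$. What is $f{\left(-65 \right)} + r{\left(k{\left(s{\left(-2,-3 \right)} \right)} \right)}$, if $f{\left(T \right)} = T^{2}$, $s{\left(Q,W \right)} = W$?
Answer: $4159$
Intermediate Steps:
$r{\left(z \right)} = \left(1 + z\right) \left(36 + z\right)$ ($r{\left(z \right)} = \left(36 + z\right) \left(z + 1\right) = \left(36 + z\right) \left(1 + z\right) = \left(1 + z\right) \left(36 + z\right)$)
$f{\left(-65 \right)} + r{\left(k{\left(s{\left(-2,-3 \right)} \right)} \right)} = \left(-65\right)^{2} + \left(36 + \left(-3\right)^{2} + 37 \left(-3\right)\right) = 4225 + \left(36 + 9 - 111\right) = 4225 - 66 = 4159$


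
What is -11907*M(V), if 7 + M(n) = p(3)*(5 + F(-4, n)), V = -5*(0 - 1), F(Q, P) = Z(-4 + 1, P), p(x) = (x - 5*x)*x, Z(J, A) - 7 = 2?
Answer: 6084477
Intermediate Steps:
Z(J, A) = 9 (Z(J, A) = 7 + 2 = 9)
p(x) = -4*x² (p(x) = (-4*x)*x = -4*x²)
F(Q, P) = 9
V = 5 (V = -5*(-1) = 5)
M(n) = -511 (M(n) = -7 + (-4*3²)*(5 + 9) = -7 - 4*9*14 = -7 - 36*14 = -7 - 504 = -511)
-11907*M(V) = -11907*(-511) = 6084477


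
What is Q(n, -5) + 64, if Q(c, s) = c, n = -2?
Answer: 62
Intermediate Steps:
Q(n, -5) + 64 = -2 + 64 = 62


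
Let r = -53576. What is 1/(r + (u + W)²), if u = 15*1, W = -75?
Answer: -1/49976 ≈ -2.0010e-5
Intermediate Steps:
u = 15
1/(r + (u + W)²) = 1/(-53576 + (15 - 75)²) = 1/(-53576 + (-60)²) = 1/(-53576 + 3600) = 1/(-49976) = -1/49976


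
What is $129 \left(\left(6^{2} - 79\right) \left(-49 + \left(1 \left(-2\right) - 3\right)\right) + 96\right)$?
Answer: $311922$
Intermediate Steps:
$129 \left(\left(6^{2} - 79\right) \left(-49 + \left(1 \left(-2\right) - 3\right)\right) + 96\right) = 129 \left(\left(36 - 79\right) \left(-49 - 5\right) + 96\right) = 129 \left(- 43 \left(-49 - 5\right) + 96\right) = 129 \left(\left(-43\right) \left(-54\right) + 96\right) = 129 \left(2322 + 96\right) = 129 \cdot 2418 = 311922$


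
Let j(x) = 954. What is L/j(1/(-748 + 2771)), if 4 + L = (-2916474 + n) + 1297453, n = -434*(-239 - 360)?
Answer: -1359059/954 ≈ -1424.6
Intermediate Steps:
n = 259966 (n = -434*(-599) = 259966)
L = -1359059 (L = -4 + ((-2916474 + 259966) + 1297453) = -4 + (-2656508 + 1297453) = -4 - 1359055 = -1359059)
L/j(1/(-748 + 2771)) = -1359059/954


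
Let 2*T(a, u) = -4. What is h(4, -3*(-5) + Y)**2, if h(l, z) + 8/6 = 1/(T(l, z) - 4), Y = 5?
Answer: 9/4 ≈ 2.2500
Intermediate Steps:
T(a, u) = -2 (T(a, u) = (1/2)*(-4) = -2)
h(l, z) = -3/2 (h(l, z) = -4/3 + 1/(-2 - 4) = -4/3 + 1/(-6) = -4/3 - 1/6 = -3/2)
h(4, -3*(-5) + Y)**2 = (-3/2)**2 = 9/4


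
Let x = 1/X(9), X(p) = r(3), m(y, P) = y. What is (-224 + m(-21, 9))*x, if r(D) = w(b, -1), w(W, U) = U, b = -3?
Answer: 245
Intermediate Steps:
r(D) = -1
X(p) = -1
x = -1 (x = 1/(-1) = -1)
(-224 + m(-21, 9))*x = (-224 - 21)*(-1) = -245*(-1) = 245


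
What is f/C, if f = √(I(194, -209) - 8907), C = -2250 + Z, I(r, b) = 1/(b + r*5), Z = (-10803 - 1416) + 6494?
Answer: -I*√5158229986/6068975 ≈ -0.011834*I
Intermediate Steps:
Z = -5725 (Z = -12219 + 6494 = -5725)
I(r, b) = 1/(b + 5*r)
C = -7975 (C = -2250 - 5725 = -7975)
f = I*√5158229986/761 (f = √(1/(-209 + 5*194) - 8907) = √(1/(-209 + 970) - 8907) = √(1/761 - 8907) = √(-6778226/761) = I*√5158229986/761 ≈ 94.377*I)
f/C = (I*√5158229986/761)/(-7975) = (I*√5158229986/761)*(-1/7975) = -I*√5158229986/6068975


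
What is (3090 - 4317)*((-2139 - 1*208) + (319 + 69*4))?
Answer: 2149704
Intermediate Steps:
(3090 - 4317)*((-2139 - 1*208) + (319 + 69*4)) = -1227*((-2139 - 208) + (319 + 276)) = -1227*(-2347 + 595) = -1227*(-1752) = 2149704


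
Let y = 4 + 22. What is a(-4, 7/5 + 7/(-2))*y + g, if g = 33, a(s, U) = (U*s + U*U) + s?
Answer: 13103/50 ≈ 262.06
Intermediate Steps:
a(s, U) = s + U² + U*s (a(s, U) = (U*s + U²) + s = (U² + U*s) + s = s + U² + U*s)
y = 26
a(-4, 7/5 + 7/(-2))*y + g = (-4 + (7/5 + 7/(-2))² + (7/5 + 7/(-2))*(-4))*26 + 33 = (-4 + (7*(⅕) + 7*(-½))² + (7*(⅕) + 7*(-½))*(-4))*26 + 33 = (-4 + (7/5 - 7/2)² + (7/5 - 7/2)*(-4))*26 + 33 = (-4 + (-21/10)² - 21/10*(-4))*26 + 33 = (-4 + 441/100 + 42/5)*26 + 33 = (881/100)*26 + 33 = 11453/50 + 33 = 13103/50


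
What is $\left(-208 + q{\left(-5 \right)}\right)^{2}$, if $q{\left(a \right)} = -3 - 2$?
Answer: $45369$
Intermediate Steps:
$q{\left(a \right)} = -5$ ($q{\left(a \right)} = -3 - 2 = -5$)
$\left(-208 + q{\left(-5 \right)}\right)^{2} = \left(-208 - 5\right)^{2} = \left(-213\right)^{2} = 45369$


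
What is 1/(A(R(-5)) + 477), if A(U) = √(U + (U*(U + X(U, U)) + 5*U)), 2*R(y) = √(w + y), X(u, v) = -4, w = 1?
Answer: 54265905/25884950452 - 113765*√(-1 + 2*I)/25884950452 + 477*I/25884950452 - I*√(-1 + 2*I)/25884950452 ≈ 0.002093 - 5.5722e-6*I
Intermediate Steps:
R(y) = √(1 + y)/2
A(U) = √(6*U + U*(-4 + U)) (A(U) = √(U + (U*(U - 4) + 5*U)) = √(U + (U*(-4 + U) + 5*U)) = √(U + (5*U + U*(-4 + U))) = √(6*U + U*(-4 + U)))
1/(A(R(-5)) + 477) = 1/(√((√(1 - 5)/2)*(2 + √(1 - 5)/2)) + 477) = 1/(√((√(-4)/2)*(2 + √(-4)/2)) + 477) = 1/(√(((2*I)/2)*(2 + (2*I)/2)) + 477) = 1/(√(I*(2 + I)) + 477) = 1/(477 + √(I*(2 + I)))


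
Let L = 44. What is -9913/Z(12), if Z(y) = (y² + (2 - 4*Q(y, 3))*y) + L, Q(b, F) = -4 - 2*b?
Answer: -9913/1556 ≈ -6.3708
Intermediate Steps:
Z(y) = 44 + y² + y*(18 + 8*y) (Z(y) = (y² + (2 - 4*(-4 - 2*y))*y) + 44 = (y² + (2 + (16 + 8*y))*y) + 44 = (y² + (18 + 8*y)*y) + 44 = (y² + y*(18 + 8*y)) + 44 = 44 + y² + y*(18 + 8*y))
-9913/Z(12) = -9913/(44 + 9*12² + 18*12) = -9913/(44 + 9*144 + 216) = -9913/(44 + 1296 + 216) = -9913/1556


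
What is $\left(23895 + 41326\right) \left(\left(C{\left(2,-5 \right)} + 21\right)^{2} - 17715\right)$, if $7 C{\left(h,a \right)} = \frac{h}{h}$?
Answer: $- \frac{55185509951}{49} \approx -1.1262 \cdot 10^{9}$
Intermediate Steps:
$C{\left(h,a \right)} = \frac{1}{7}$ ($C{\left(h,a \right)} = \frac{h \frac{1}{h}}{7} = \frac{1}{7} \cdot 1 = \frac{1}{7}$)
$\left(23895 + 41326\right) \left(\left(C{\left(2,-5 \right)} + 21\right)^{2} - 17715\right) = \left(23895 + 41326\right) \left(\left(\frac{1}{7} + 21\right)^{2} - 17715\right) = 65221 \left(\left(\frac{148}{7}\right)^{2} - 17715\right) = 65221 \left(\frac{21904}{49} - 17715\right) = 65221 \left(- \frac{846131}{49}\right) = - \frac{55185509951}{49}$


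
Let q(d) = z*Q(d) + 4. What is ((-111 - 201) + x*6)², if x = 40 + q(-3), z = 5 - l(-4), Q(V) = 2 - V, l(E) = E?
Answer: 49284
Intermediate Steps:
z = 9 (z = 5 - 1*(-4) = 5 + 4 = 9)
q(d) = 22 - 9*d (q(d) = 9*(2 - d) + 4 = (18 - 9*d) + 4 = 22 - 9*d)
x = 89 (x = 40 + (22 - 9*(-3)) = 40 + (22 + 27) = 40 + 49 = 89)
((-111 - 201) + x*6)² = ((-111 - 201) + 89*6)² = (-312 + 534)² = 222² = 49284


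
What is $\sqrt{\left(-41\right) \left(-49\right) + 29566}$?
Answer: $5 \sqrt{1263} \approx 177.69$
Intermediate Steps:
$\sqrt{\left(-41\right) \left(-49\right) + 29566} = \sqrt{2009 + 29566} = \sqrt{31575} = 5 \sqrt{1263}$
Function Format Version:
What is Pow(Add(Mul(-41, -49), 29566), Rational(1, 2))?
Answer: Mul(5, Pow(1263, Rational(1, 2))) ≈ 177.69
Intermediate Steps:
Pow(Add(Mul(-41, -49), 29566), Rational(1, 2)) = Pow(Add(2009, 29566), Rational(1, 2)) = Pow(31575, Rational(1, 2)) = Mul(5, Pow(1263, Rational(1, 2)))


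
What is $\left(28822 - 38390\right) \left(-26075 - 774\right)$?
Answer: $256891232$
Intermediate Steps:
$\left(28822 - 38390\right) \left(-26075 - 774\right) = - 9568 \left(-26075 - 774\right) = \left(-9568\right) \left(-26849\right) = 256891232$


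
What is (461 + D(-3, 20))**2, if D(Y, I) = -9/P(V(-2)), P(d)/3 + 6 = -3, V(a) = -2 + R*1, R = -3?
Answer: 1915456/9 ≈ 2.1283e+5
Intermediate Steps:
V(a) = -5 (V(a) = -2 - 3*1 = -2 - 3 = -5)
P(d) = -27 (P(d) = -18 + 3*(-3) = -18 - 9 = -27)
D(Y, I) = 1/3 (D(Y, I) = -9/(-27) = -9*(-1/27) = 1/3)
(461 + D(-3, 20))**2 = (461 + 1/3)**2 = (1384/3)**2 = 1915456/9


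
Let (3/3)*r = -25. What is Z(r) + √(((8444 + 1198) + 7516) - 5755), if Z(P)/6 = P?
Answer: -150 + 3*√1267 ≈ -43.215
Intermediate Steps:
r = -25
Z(P) = 6*P
Z(r) + √(((8444 + 1198) + 7516) - 5755) = 6*(-25) + √(((8444 + 1198) + 7516) - 5755) = -150 + √((9642 + 7516) - 5755) = -150 + √(17158 - 5755) = -150 + √11403 = -150 + 3*√1267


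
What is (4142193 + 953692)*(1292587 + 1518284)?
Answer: 14323875365835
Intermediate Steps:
(4142193 + 953692)*(1292587 + 1518284) = 5095885*2810871 = 14323875365835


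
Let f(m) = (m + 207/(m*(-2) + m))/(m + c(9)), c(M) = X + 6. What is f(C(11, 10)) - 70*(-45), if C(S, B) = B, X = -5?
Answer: 346393/110 ≈ 3149.0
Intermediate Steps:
c(M) = 1 (c(M) = -5 + 6 = 1)
f(m) = (m - 207/m)/(1 + m) (f(m) = (m + 207/(m*(-2) + m))/(m + 1) = (m + 207/(-2*m + m))/(1 + m) = (m + 207/((-m)))/(1 + m) = (m + 207*(-1/m))/(1 + m) = (m - 207/m)/(1 + m))
f(C(11, 10)) - 70*(-45) = (-207 + 10²)/(10*(1 + 10)) - 70*(-45) = (⅒)*(-207 + 100)/11 - 1*(-3150) = (⅒)*(1/11)*(-107) + 3150 = -107/110 + 3150 = 346393/110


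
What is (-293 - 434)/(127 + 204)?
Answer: -727/331 ≈ -2.1964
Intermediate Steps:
(-293 - 434)/(127 + 204) = -727/331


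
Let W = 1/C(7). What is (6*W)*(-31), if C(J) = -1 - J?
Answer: 93/4 ≈ 23.250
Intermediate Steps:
W = -⅛ (W = 1/(-1 - 1*7) = 1/(-1 - 7) = 1/(-8) = -⅛ ≈ -0.12500)
(6*W)*(-31) = (6*(-⅛))*(-31) = -¾*(-31) = 93/4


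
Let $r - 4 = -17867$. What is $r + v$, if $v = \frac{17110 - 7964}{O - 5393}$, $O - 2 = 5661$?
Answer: $- \frac{2406932}{135} \approx -17829.0$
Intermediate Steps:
$r = -17863$ ($r = 4 - 17867 = -17863$)
$O = 5663$ ($O = 2 + 5661 = 5663$)
$v = \frac{4573}{135}$ ($v = \frac{17110 - 7964}{5663 - 5393} = \frac{17110 - 7964}{270} = 9146 \cdot \frac{1}{270} = \frac{4573}{135} \approx 33.874$)
$r + v = -17863 + \frac{4573}{135} = - \frac{2406932}{135}$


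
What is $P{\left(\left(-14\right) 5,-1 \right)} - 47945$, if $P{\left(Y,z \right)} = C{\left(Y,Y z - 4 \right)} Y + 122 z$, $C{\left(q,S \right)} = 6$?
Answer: $-48487$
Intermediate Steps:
$P{\left(Y,z \right)} = 6 Y + 122 z$
$P{\left(\left(-14\right) 5,-1 \right)} - 47945 = \left(6 \left(\left(-14\right) 5\right) + 122 \left(-1\right)\right) - 47945 = \left(6 \left(-70\right) - 122\right) - 47945 = \left(-420 - 122\right) - 47945 = -542 - 47945 = -48487$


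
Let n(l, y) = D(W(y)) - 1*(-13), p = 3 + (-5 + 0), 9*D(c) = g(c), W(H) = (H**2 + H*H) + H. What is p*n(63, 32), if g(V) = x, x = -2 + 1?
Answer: -232/9 ≈ -25.778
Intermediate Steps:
x = -1
W(H) = H + 2*H**2 (W(H) = (H**2 + H**2) + H = 2*H**2 + H = H + 2*H**2)
g(V) = -1
D(c) = -1/9 (D(c) = (1/9)*(-1) = -1/9)
p = -2 (p = 3 - 5 = -2)
n(l, y) = 116/9 (n(l, y) = -1/9 - 1*(-13) = -1/9 + 13 = 116/9)
p*n(63, 32) = -2*116/9 = -232/9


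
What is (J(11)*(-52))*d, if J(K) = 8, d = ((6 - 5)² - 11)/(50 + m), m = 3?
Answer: 4160/53 ≈ 78.491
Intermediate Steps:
d = -10/53 (d = ((6 - 5)² - 11)/(50 + 3) = (1² - 11)/53 = (1 - 11)*(1/53) = -10*1/53 = -10/53 ≈ -0.18868)
(J(11)*(-52))*d = (8*(-52))*(-10/53) = -416*(-10/53) = 4160/53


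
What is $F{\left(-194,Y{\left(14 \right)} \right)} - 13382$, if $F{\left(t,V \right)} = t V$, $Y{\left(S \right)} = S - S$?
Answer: $-13382$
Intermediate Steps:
$Y{\left(S \right)} = 0$
$F{\left(t,V \right)} = V t$
$F{\left(-194,Y{\left(14 \right)} \right)} - 13382 = 0 \left(-194\right) - 13382 = 0 - 13382 = -13382$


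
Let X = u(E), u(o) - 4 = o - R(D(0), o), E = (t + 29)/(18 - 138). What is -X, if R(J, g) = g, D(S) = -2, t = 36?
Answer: -4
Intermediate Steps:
E = -13/24 (E = (36 + 29)/(18 - 138) = 65/(-120) = 65*(-1/120) = -13/24 ≈ -0.54167)
u(o) = 4 (u(o) = 4 + (o - o) = 4 + 0 = 4)
X = 4
-X = -1*4 = -4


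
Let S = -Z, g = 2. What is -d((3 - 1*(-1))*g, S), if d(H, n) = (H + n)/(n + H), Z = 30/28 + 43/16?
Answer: -1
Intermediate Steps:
Z = 421/112 (Z = 30*(1/28) + 43*(1/16) = 15/14 + 43/16 = 421/112 ≈ 3.7589)
S = -421/112 (S = -1*421/112 = -421/112 ≈ -3.7589)
d(H, n) = 1 (d(H, n) = (H + n)/(H + n) = 1)
-d((3 - 1*(-1))*g, S) = -1*1 = -1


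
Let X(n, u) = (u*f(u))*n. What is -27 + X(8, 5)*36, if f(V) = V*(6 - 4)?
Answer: 14373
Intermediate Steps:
f(V) = 2*V (f(V) = V*2 = 2*V)
X(n, u) = 2*n*u² (X(n, u) = (u*(2*u))*n = (2*u²)*n = 2*n*u²)
-27 + X(8, 5)*36 = -27 + (2*8*5²)*36 = -27 + (2*8*25)*36 = -27 + 400*36 = -27 + 14400 = 14373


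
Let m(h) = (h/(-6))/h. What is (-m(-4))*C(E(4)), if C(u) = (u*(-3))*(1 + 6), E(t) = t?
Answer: -14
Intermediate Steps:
m(h) = -⅙ (m(h) = (h*(-⅙))/h = (-h/6)/h = -⅙)
C(u) = -21*u (C(u) = -3*u*7 = -21*u)
(-m(-4))*C(E(4)) = (-1*(-⅙))*(-21*4) = (⅙)*(-84) = -14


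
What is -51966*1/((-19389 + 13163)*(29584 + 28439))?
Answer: 2887/20069511 ≈ 0.00014385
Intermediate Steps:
-51966*1/((-19389 + 13163)*(29584 + 28439)) = -51966/((-6226*58023)) = -51966/(-361251198) = -51966*(-1/361251198) = 2887/20069511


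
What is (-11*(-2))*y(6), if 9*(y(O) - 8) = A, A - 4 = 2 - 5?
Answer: 1606/9 ≈ 178.44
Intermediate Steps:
A = 1 (A = 4 + (2 - 5) = 4 - 3 = 1)
y(O) = 73/9 (y(O) = 8 + (⅑)*1 = 8 + ⅑ = 73/9)
(-11*(-2))*y(6) = -11*(-2)*(73/9) = 22*(73/9) = 1606/9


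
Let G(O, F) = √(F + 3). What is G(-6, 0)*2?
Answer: 2*√3 ≈ 3.4641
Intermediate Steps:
G(O, F) = √(3 + F)
G(-6, 0)*2 = √(3 + 0)*2 = √3*2 = 2*√3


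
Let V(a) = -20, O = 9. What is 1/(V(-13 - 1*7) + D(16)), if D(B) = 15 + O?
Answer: ¼ ≈ 0.25000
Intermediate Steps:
D(B) = 24 (D(B) = 15 + 9 = 24)
1/(V(-13 - 1*7) + D(16)) = 1/(-20 + 24) = 1/4 = ¼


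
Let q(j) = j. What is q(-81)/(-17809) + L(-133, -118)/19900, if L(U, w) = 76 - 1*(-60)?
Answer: 1008481/88599775 ≈ 0.011382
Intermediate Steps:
L(U, w) = 136 (L(U, w) = 76 + 60 = 136)
q(-81)/(-17809) + L(-133, -118)/19900 = -81/(-17809) + 136/19900 = -81*(-1/17809) + 136*(1/19900) = 81/17809 + 34/4975 = 1008481/88599775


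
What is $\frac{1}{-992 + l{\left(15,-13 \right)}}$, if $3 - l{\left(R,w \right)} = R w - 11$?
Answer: $- \frac{1}{783} \approx -0.0012771$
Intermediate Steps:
$l{\left(R,w \right)} = 14 - R w$ ($l{\left(R,w \right)} = 3 - \left(R w - 11\right) = 3 - \left(-11 + R w\right) = 14 - R w$)
$\frac{1}{-992 + l{\left(15,-13 \right)}} = \frac{1}{-992 - \left(-14 + 15 \left(-13\right)\right)} = \frac{1}{-992 + \left(14 + 195\right)} = \frac{1}{-992 + 209} = \frac{1}{-783} = - \frac{1}{783}$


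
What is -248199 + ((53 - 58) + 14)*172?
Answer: -246651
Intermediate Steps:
-248199 + ((53 - 58) + 14)*172 = -248199 + (-5 + 14)*172 = -248199 + 9*172 = -248199 + 1548 = -246651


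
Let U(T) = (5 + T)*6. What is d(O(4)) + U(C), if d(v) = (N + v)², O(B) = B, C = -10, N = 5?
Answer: 51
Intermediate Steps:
d(v) = (5 + v)²
U(T) = 30 + 6*T
d(O(4)) + U(C) = (5 + 4)² + (30 + 6*(-10)) = 9² + (30 - 60) = 81 - 30 = 51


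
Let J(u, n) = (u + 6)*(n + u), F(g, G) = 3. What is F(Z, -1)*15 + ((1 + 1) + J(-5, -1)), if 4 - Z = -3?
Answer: 41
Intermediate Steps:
Z = 7 (Z = 4 - 1*(-3) = 4 + 3 = 7)
J(u, n) = (6 + u)*(n + u)
F(Z, -1)*15 + ((1 + 1) + J(-5, -1)) = 3*15 + ((1 + 1) + ((-5)**2 + 6*(-1) + 6*(-5) - 1*(-5))) = 45 + (2 + (25 - 6 - 30 + 5)) = 45 + (2 - 6) = 45 - 4 = 41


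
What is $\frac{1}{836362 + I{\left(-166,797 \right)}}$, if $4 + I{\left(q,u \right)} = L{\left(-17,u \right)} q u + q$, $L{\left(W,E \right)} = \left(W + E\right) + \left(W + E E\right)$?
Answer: $- \frac{1}{84139531352} \approx -1.1885 \cdot 10^{-11}$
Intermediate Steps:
$L{\left(W,E \right)} = E + E^{2} + 2 W$ ($L{\left(W,E \right)} = \left(E + W\right) + \left(W + E^{2}\right) = E + E^{2} + 2 W$)
$I{\left(q,u \right)} = -4 + q + q u \left(-34 + u + u^{2}\right)$ ($I{\left(q,u \right)} = -4 + \left(\left(u + u^{2} + 2 \left(-17\right)\right) q u + q\right) = -4 + \left(\left(u + u^{2} - 34\right) q u + q\right) = -4 + \left(\left(-34 + u + u^{2}\right) q u + q\right) = -4 + \left(q \left(-34 + u + u^{2}\right) u + q\right) = -4 + \left(q u \left(-34 + u + u^{2}\right) + q\right) = -4 + \left(q + q u \left(-34 + u + u^{2}\right)\right) = -4 + q + q u \left(-34 + u + u^{2}\right)$)
$\frac{1}{836362 + I{\left(-166,797 \right)}} = \frac{1}{836362 - \left(170 + 132302 \left(-34 + 797 + 797^{2}\right)\right)} = \frac{1}{836362 - \left(170 + 132302 \left(-34 + 797 + 635209\right)\right)} = \frac{1}{836362 - \left(170 + 84140367544\right)} = \frac{1}{836362 - 84140367714} = \frac{1}{-84139531352} = - \frac{1}{84139531352}$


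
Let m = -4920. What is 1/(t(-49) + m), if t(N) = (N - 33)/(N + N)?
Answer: -49/241039 ≈ -0.00020329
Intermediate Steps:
t(N) = (-33 + N)/(2*N) (t(N) = (-33 + N)/((2*N)) = (-33 + N)*(1/(2*N)) = (-33 + N)/(2*N))
1/(t(-49) + m) = 1/((½)*(-33 - 49)/(-49) - 4920) = 1/((½)*(-1/49)*(-82) - 4920) = 1/(41/49 - 4920) = 1/(-241039/49) = -49/241039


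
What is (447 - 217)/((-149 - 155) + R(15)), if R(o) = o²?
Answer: -230/79 ≈ -2.9114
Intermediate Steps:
(447 - 217)/((-149 - 155) + R(15)) = (447 - 217)/((-149 - 155) + 15²) = 230/(-304 + 225) = 230/(-79) = 230*(-1/79) = -230/79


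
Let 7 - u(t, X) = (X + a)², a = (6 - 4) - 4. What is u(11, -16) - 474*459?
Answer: -217883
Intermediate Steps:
a = -2 (a = 2 - 4 = -2)
u(t, X) = 7 - (-2 + X)² (u(t, X) = 7 - (X - 2)² = 7 - (-2 + X)²)
u(11, -16) - 474*459 = (7 - (-2 - 16)²) - 474*459 = (7 - 1*(-18)²) - 217566 = (7 - 1*324) - 217566 = (7 - 324) - 217566 = -317 - 217566 = -217883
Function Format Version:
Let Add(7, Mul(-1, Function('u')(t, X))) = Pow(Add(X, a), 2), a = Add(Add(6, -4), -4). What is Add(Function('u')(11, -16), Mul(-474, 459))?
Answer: -217883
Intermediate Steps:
a = -2 (a = Add(2, -4) = -2)
Function('u')(t, X) = Add(7, Mul(-1, Pow(Add(-2, X), 2))) (Function('u')(t, X) = Add(7, Mul(-1, Pow(Add(X, -2), 2))) = Add(7, Mul(-1, Pow(Add(-2, X), 2))))
Add(Function('u')(11, -16), Mul(-474, 459)) = Add(Add(7, Mul(-1, Pow(Add(-2, -16), 2))), Mul(-474, 459)) = Add(Add(7, Mul(-1, Pow(-18, 2))), -217566) = Add(Add(7, Mul(-1, 324)), -217566) = Add(Add(7, -324), -217566) = Add(-317, -217566) = -217883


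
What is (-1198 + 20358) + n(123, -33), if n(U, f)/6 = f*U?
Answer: -5194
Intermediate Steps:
n(U, f) = 6*U*f (n(U, f) = 6*(f*U) = 6*(U*f) = 6*U*f)
(-1198 + 20358) + n(123, -33) = (-1198 + 20358) + 6*123*(-33) = 19160 - 24354 = -5194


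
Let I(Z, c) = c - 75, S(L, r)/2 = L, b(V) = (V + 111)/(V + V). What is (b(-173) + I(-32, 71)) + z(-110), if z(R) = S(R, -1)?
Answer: -38721/173 ≈ -223.82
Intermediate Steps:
b(V) = (111 + V)/(2*V) (b(V) = (111 + V)/((2*V)) = (111 + V)*(1/(2*V)) = (111 + V)/(2*V))
S(L, r) = 2*L
z(R) = 2*R
I(Z, c) = -75 + c
(b(-173) + I(-32, 71)) + z(-110) = ((1/2)*(111 - 173)/(-173) + (-75 + 71)) + 2*(-110) = ((1/2)*(-1/173)*(-62) - 4) - 220 = (31/173 - 4) - 220 = -661/173 - 220 = -38721/173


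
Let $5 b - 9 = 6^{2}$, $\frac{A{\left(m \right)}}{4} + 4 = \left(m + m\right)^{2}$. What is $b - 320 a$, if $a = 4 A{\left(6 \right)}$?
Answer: $-716791$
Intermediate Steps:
$A{\left(m \right)} = -16 + 16 m^{2}$ ($A{\left(m \right)} = -16 + 4 \left(m + m\right)^{2} = -16 + 4 \left(2 m\right)^{2} = -16 + 4 \cdot 4 m^{2} = -16 + 16 m^{2}$)
$a = 2240$ ($a = 4 \left(-16 + 16 \cdot 6^{2}\right) = 4 \left(-16 + 16 \cdot 36\right) = 4 \left(-16 + 576\right) = 4 \cdot 560 = 2240$)
$b = 9$ ($b = \frac{9}{5} + \frac{6^{2}}{5} = \frac{9}{5} + \frac{1}{5} \cdot 36 = \frac{9}{5} + \frac{36}{5} = 9$)
$b - 320 a = 9 - 716800 = -716791$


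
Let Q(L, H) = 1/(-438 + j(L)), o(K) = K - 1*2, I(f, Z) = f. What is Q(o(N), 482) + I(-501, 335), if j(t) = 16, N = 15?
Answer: -211423/422 ≈ -501.00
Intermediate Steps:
o(K) = -2 + K (o(K) = K - 2 = -2 + K)
Q(L, H) = -1/422 (Q(L, H) = 1/(-438 + 16) = 1/(-422) = -1/422)
Q(o(N), 482) + I(-501, 335) = -1/422 - 501 = -211423/422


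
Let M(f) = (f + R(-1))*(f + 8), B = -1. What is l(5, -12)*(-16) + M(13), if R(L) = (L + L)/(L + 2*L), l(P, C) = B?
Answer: 303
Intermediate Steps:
l(P, C) = -1
R(L) = ⅔ (R(L) = (2*L)/((3*L)) = (2*L)*(1/(3*L)) = ⅔)
M(f) = (8 + f)*(⅔ + f) (M(f) = (f + ⅔)*(f + 8) = (⅔ + f)*(8 + f) = (8 + f)*(⅔ + f))
l(5, -12)*(-16) + M(13) = -1*(-16) + (16/3 + 13² + (26/3)*13) = 16 + (16/3 + 169 + 338/3) = 16 + 287 = 303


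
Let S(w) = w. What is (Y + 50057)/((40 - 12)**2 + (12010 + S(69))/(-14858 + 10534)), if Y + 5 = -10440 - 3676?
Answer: 3306112/71871 ≈ 46.001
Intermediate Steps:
Y = -14121 (Y = -5 + (-10440 - 3676) = -5 - 14116 = -14121)
(Y + 50057)/((40 - 12)**2 + (12010 + S(69))/(-14858 + 10534)) = (-14121 + 50057)/((40 - 12)**2 + (12010 + 69)/(-14858 + 10534)) = 35936/(28**2 + 12079/(-4324)) = 35936/(784 + 12079*(-1/4324)) = 35936/(784 - 257/92) = 35936/(71871/92) = 35936*(92/71871) = 3306112/71871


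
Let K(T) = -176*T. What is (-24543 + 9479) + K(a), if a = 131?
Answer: -38120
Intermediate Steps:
(-24543 + 9479) + K(a) = (-24543 + 9479) - 176*131 = -15064 - 23056 = -38120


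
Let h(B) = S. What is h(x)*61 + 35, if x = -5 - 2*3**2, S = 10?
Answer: 645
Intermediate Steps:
x = -23 (x = -5 - 2*9 = -5 - 18 = -23)
h(B) = 10
h(x)*61 + 35 = 10*61 + 35 = 610 + 35 = 645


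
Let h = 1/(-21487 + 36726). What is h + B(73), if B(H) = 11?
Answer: 167630/15239 ≈ 11.000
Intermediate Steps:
h = 1/15239 ≈ 6.5621e-5
h + B(73) = 1/15239 + 11 = 167630/15239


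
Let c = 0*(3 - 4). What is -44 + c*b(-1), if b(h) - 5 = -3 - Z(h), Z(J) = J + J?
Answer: -44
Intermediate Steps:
Z(J) = 2*J
c = 0 (c = 0*(-1) = 0)
b(h) = 2 - 2*h (b(h) = 5 + (-3 - 2*h) = 2 - 2*h)
-44 + c*b(-1) = -44 + 0*(2 - 2*(-1)) = -44 + 0*(2 + 2) = -44 + 0*4 = -44 + 0 = -44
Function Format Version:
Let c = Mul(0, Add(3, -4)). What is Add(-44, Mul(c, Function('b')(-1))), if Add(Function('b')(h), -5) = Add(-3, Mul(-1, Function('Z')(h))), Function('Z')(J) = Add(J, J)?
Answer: -44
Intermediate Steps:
Function('Z')(J) = Mul(2, J)
c = 0 (c = Mul(0, -1) = 0)
Function('b')(h) = Add(2, Mul(-2, h)) (Function('b')(h) = Add(5, Add(-3, Mul(-1, Mul(2, h)))) = Add(5, Add(-3, Mul(-2, h))) = Add(2, Mul(-2, h)))
Add(-44, Mul(c, Function('b')(-1))) = Add(-44, Mul(0, Add(2, Mul(-2, -1)))) = Add(-44, Mul(0, Add(2, 2))) = Add(-44, Mul(0, 4)) = Add(-44, 0) = -44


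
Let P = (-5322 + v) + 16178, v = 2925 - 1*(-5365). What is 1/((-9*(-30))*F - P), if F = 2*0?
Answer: -1/19146 ≈ -5.2230e-5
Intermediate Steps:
v = 8290 (v = 2925 + 5365 = 8290)
F = 0
P = 19146 (P = (-5322 + 8290) + 16178 = 2968 + 16178 = 19146)
1/((-9*(-30))*F - P) = 1/(-9*(-30)*0 - 1*19146) = 1/(270*0 - 19146) = 1/(0 - 19146) = 1/(-19146) = -1/19146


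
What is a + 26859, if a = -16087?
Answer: 10772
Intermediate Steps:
a + 26859 = -16087 + 26859 = 10772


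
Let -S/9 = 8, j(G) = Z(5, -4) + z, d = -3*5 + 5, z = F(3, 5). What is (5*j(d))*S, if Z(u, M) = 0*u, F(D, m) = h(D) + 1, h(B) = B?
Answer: -1440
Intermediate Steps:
F(D, m) = 1 + D (F(D, m) = D + 1 = 1 + D)
Z(u, M) = 0
z = 4 (z = 1 + 3 = 4)
d = -10 (d = -15 + 5 = -10)
j(G) = 4 (j(G) = 0 + 4 = 4)
S = -72 (S = -9*8 = -72)
(5*j(d))*S = (5*4)*(-72) = 20*(-72) = -1440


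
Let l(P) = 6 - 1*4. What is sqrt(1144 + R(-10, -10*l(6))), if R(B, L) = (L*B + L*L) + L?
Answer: 2*sqrt(431) ≈ 41.521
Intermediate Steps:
l(P) = 2 (l(P) = 6 - 4 = 2)
R(B, L) = L + L**2 + B*L (R(B, L) = (B*L + L**2) + L = (L**2 + B*L) + L = L + L**2 + B*L)
sqrt(1144 + R(-10, -10*l(6))) = sqrt(1144 + (-10*2)*(1 - 10 - 10*2)) = sqrt(1144 - 20*(1 - 10 - 20)) = sqrt(1144 - 20*(-29)) = sqrt(1144 + 580) = sqrt(1724) = 2*sqrt(431)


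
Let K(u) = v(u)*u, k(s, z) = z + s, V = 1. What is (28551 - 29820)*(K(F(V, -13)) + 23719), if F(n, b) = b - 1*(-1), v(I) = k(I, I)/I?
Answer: -30068955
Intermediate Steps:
k(s, z) = s + z
v(I) = 2 (v(I) = (I + I)/I = (2*I)/I = 2)
F(n, b) = 1 + b (F(n, b) = b + 1 = 1 + b)
K(u) = 2*u
(28551 - 29820)*(K(F(V, -13)) + 23719) = (28551 - 29820)*(2*(1 - 13) + 23719) = -1269*(2*(-12) + 23719) = -1269*(-24 + 23719) = -1269*23695 = -30068955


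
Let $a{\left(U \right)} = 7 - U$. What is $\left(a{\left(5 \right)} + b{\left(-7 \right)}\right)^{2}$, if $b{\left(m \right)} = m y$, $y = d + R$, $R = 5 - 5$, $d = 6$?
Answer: $1600$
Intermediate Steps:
$R = 0$ ($R = 5 - 5 = 0$)
$y = 6$ ($y = 6 + 0 = 6$)
$b{\left(m \right)} = 6 m$ ($b{\left(m \right)} = m 6 = 6 m$)
$\left(a{\left(5 \right)} + b{\left(-7 \right)}\right)^{2} = \left(\left(7 - 5\right) + 6 \left(-7\right)\right)^{2} = \left(\left(7 - 5\right) - 42\right)^{2} = \left(2 - 42\right)^{2} = \left(-40\right)^{2} = 1600$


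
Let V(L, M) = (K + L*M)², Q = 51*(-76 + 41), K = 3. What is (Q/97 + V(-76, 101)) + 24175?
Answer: 5713211303/97 ≈ 5.8899e+7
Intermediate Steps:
Q = -1785 (Q = 51*(-35) = -1785)
V(L, M) = (3 + L*M)²
(Q/97 + V(-76, 101)) + 24175 = (-1785/97 + (3 - 76*101)²) + 24175 = (-1785*1/97 + (3 - 7676)²) + 24175 = (-1785/97 + (-7673)²) + 24175 = (-1785/97 + 58874929) + 24175 = 5710866328/97 + 24175 = 5713211303/97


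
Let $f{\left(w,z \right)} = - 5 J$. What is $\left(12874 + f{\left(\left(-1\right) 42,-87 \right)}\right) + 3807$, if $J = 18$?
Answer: $16591$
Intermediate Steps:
$f{\left(w,z \right)} = -90$ ($f{\left(w,z \right)} = \left(-5\right) 18 = -90$)
$\left(12874 + f{\left(\left(-1\right) 42,-87 \right)}\right) + 3807 = \left(12874 - 90\right) + 3807 = 12784 + 3807 = 16591$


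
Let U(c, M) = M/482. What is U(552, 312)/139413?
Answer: 52/11199511 ≈ 4.6431e-6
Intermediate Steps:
U(c, M) = M/482 (U(c, M) = M*(1/482) = M/482)
U(552, 312)/139413 = ((1/482)*312)/139413 = (156/241)*(1/139413) = 52/11199511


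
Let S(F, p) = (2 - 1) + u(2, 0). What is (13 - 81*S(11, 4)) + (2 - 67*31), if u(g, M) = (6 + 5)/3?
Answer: -2440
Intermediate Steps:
u(g, M) = 11/3 (u(g, M) = 11*(⅓) = 11/3)
S(F, p) = 14/3 (S(F, p) = (2 - 1) + 11/3 = 1 + 11/3 = 14/3)
(13 - 81*S(11, 4)) + (2 - 67*31) = (13 - 81*14/3) + (2 - 67*31) = (13 - 378) + (2 - 2077) = -365 - 2075 = -2440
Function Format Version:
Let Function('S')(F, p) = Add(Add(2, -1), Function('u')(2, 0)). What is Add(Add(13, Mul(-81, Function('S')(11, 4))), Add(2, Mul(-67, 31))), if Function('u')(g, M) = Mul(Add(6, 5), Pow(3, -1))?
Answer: -2440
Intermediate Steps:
Function('u')(g, M) = Rational(11, 3) (Function('u')(g, M) = Mul(11, Rational(1, 3)) = Rational(11, 3))
Function('S')(F, p) = Rational(14, 3) (Function('S')(F, p) = Add(Add(2, -1), Rational(11, 3)) = Add(1, Rational(11, 3)) = Rational(14, 3))
Add(Add(13, Mul(-81, Function('S')(11, 4))), Add(2, Mul(-67, 31))) = Add(Add(13, Mul(-81, Rational(14, 3))), Add(2, Mul(-67, 31))) = Add(Add(13, -378), Add(2, -2077)) = Add(-365, -2075) = -2440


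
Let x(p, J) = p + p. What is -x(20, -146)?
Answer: -40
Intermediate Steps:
x(p, J) = 2*p
-x(20, -146) = -2*20 = -1*40 = -40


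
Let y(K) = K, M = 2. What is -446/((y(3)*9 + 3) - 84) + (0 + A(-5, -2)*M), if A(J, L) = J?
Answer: -47/27 ≈ -1.7407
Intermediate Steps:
-446/((y(3)*9 + 3) - 84) + (0 + A(-5, -2)*M) = -446/((3*9 + 3) - 84) + (0 - 5*2) = -446/((27 + 3) - 84) + (0 - 10) = -446/(30 - 84) - 10 = -446/(-54) - 10 = -446*(-1/54) - 10 = 223/27 - 10 = -47/27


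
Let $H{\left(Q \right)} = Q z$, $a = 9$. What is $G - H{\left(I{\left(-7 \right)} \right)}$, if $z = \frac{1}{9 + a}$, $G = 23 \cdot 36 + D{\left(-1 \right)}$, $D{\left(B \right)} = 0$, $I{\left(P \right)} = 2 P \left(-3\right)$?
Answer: $\frac{2477}{3} \approx 825.67$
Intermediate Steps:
$I{\left(P \right)} = - 6 P$
$G = 828$ ($G = 23 \cdot 36 + 0 = 828 + 0 = 828$)
$z = \frac{1}{18}$ ($z = \frac{1}{9 + 9} = \frac{1}{18} \approx 0.055556$)
$H{\left(Q \right)} = \frac{Q}{18}$ ($H{\left(Q \right)} = Q \frac{1}{18} = \frac{Q}{18}$)
$G - H{\left(I{\left(-7 \right)} \right)} = 828 - \frac{\left(-6\right) \left(-7\right)}{18} = 828 - \frac{1}{18} \cdot 42 = 828 - \frac{7}{3} = \frac{2477}{3}$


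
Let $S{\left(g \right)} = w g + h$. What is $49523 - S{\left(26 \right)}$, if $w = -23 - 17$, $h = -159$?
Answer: $50722$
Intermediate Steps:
$w = -40$
$S{\left(g \right)} = -159 - 40 g$ ($S{\left(g \right)} = - 40 g - 159 = -159 - 40 g$)
$49523 - S{\left(26 \right)} = 49523 - \left(-159 - 1040\right) = 49523 - -1199 = 49523 + 1199 = 50722$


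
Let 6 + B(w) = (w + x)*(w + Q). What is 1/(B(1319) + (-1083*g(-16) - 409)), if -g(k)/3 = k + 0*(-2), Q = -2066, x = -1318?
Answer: -1/53146 ≈ -1.8816e-5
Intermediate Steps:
g(k) = -3*k (g(k) = -3*(k + 0*(-2)) = -3*(k + 0) = -3*k)
B(w) = -6 + (-2066 + w)*(-1318 + w) (B(w) = -6 + (w - 1318)*(w - 2066) = -6 + (-1318 + w)*(-2066 + w) = -6 + (-2066 + w)*(-1318 + w))
1/(B(1319) + (-1083*g(-16) - 409)) = 1/((2722982 + 1319² - 3384*1319) + (-(-3249)*(-16) - 409)) = 1/((2722982 + 1739761 - 4463496) + (-1083*48 - 409)) = 1/(-753 + (-51984 - 409)) = 1/(-753 - 52393) = 1/(-53146) = -1/53146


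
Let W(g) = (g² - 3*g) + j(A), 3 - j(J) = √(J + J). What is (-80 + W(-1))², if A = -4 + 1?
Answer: (73 + I*√6)² ≈ 5323.0 + 357.63*I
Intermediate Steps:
A = -3
j(J) = 3 - √2*√J (j(J) = 3 - √(J + J) = 3 - √(2*J) = 3 - √2*√J)
W(g) = 3 + g² - 3*g - I*√6 (W(g) = (g² - 3*g) + (3 - √2*√(-3)) = (g² - 3*g) + (3 - √2*I*√3) = (g² - 3*g) + (3 - I*√6) = 3 + g² - 3*g - I*√6)
(-80 + W(-1))² = (-80 + (3 + (-1)² - 3*(-1) - I*√6))² = (-80 + (3 + 1 + 3 - I*√6))² = (-80 + (7 - I*√6))² = (-73 - I*√6)²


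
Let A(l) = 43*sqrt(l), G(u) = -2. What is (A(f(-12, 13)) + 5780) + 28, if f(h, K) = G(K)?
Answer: 5808 + 43*I*sqrt(2) ≈ 5808.0 + 60.811*I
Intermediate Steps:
f(h, K) = -2
(A(f(-12, 13)) + 5780) + 28 = (43*sqrt(-2) + 5780) + 28 = (43*(I*sqrt(2)) + 5780) + 28 = (43*I*sqrt(2) + 5780) + 28 = (5780 + 43*I*sqrt(2)) + 28 = 5808 + 43*I*sqrt(2)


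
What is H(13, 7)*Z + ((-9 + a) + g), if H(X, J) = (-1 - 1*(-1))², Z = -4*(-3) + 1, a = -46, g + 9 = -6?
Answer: -70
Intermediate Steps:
g = -15 (g = -9 - 6 = -15)
Z = 13 (Z = 12 + 1 = 13)
H(X, J) = 0 (H(X, J) = (-1 + 1)² = 0² = 0)
H(13, 7)*Z + ((-9 + a) + g) = 0*13 + ((-9 - 46) - 15) = 0 + (-55 - 15) = 0 - 70 = -70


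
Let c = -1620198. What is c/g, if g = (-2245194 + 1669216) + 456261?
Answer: 1620198/119717 ≈ 13.534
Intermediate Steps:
g = -119717 (g = -575978 + 456261 = -119717)
c/g = -1620198/(-119717) = -1620198*(-1/119717) = 1620198/119717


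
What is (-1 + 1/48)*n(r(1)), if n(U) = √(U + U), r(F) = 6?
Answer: -47*√3/24 ≈ -3.3919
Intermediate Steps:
n(U) = √2*√U (n(U) = √(2*U) = √2*√U)
(-1 + 1/48)*n(r(1)) = (-1 + 1/48)*(√2*√6) = (-1 + 1/48)*(2*√3) = -47*√3/24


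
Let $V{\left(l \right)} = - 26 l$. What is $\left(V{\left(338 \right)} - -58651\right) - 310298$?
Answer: $-260435$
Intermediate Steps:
$\left(V{\left(338 \right)} - -58651\right) - 310298 = \left(\left(-26\right) 338 - -58651\right) - 310298 = \left(-8788 + 58651\right) - 310298 = 49863 - 310298 = -260435$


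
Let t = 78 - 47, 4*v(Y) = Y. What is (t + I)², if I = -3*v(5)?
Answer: 11881/16 ≈ 742.56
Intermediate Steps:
v(Y) = Y/4
I = -15/4 (I = -3*5/4 = -15/4 ≈ -3.7500)
t = 31
(t + I)² = (31 - 15/4)² = (109/4)² = 11881/16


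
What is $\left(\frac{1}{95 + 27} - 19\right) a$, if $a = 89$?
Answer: $- \frac{206213}{122} \approx -1690.3$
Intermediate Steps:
$\left(\frac{1}{95 + 27} - 19\right) a = \left(\frac{1}{95 + 27} - 19\right) 89 = \left(\frac{1}{122} - 19\right) 89 = \left(- \frac{2317}{122}\right) 89 = - \frac{206213}{122}$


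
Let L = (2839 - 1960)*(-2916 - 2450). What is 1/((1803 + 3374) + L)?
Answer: -1/4711537 ≈ -2.1224e-7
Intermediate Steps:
L = -4716714 (L = 879*(-5366) = -4716714)
1/((1803 + 3374) + L) = 1/((1803 + 3374) - 4716714) = 1/(5177 - 4716714) = 1/(-4711537) = -1/4711537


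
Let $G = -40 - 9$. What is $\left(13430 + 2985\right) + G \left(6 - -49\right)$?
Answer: $13720$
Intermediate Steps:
$G = -49$ ($G = -40 - 9 = -49$)
$\left(13430 + 2985\right) + G \left(6 - -49\right) = \left(13430 + 2985\right) - 49 \left(6 - -49\right) = 16415 - 49 \left(6 + 49\right) = 16415 - 2695 = 13720$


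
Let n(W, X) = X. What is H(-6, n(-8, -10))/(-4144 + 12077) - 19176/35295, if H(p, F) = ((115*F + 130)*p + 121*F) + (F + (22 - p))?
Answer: 7270184/93331745 ≈ 0.077896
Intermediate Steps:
H(p, F) = 22 - p + 122*F + p*(130 + 115*F) (H(p, F) = ((130 + 115*F)*p + 121*F) + (22 + F - p) = (p*(130 + 115*F) + 121*F) + (22 + F - p) = (121*F + p*(130 + 115*F)) + (22 + F - p) = 22 - p + 122*F + p*(130 + 115*F))
H(-6, n(-8, -10))/(-4144 + 12077) - 19176/35295 = (22 + 122*(-10) + 129*(-6) + 115*(-10)*(-6))/(-4144 + 12077) - 19176/35295 = (22 - 1220 - 774 + 6900)/7933 - 19176*1/35295 = 4928*(1/7933) - 6392/11765 = 4928/7933 - 6392/11765 = 7270184/93331745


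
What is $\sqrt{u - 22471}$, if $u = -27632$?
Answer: $3 i \sqrt{5567} \approx 223.84 i$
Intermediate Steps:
$\sqrt{u - 22471} = \sqrt{-27632 - 22471} = \sqrt{-50103} = 3 i \sqrt{5567}$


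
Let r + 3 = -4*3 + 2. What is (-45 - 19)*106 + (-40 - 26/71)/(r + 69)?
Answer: -13488025/1988 ≈ -6784.7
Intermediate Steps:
r = -13 (r = -3 + (-4*3 + 2) = -3 + (-12 + 2) = -3 - 10 = -13)
(-45 - 19)*106 + (-40 - 26/71)/(r + 69) = (-45 - 19)*106 + (-40 - 26/71)/(-13 + 69) = -64*106 + (-40 - 26*1/71)/56 = -6784 + (-40 - 26/71)*(1/56) = -6784 - 2866/71*1/56 = -6784 - 1433/1988 = -13488025/1988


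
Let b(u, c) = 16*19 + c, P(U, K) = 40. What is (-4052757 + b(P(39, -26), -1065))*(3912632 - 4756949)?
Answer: 3422454157206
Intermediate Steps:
b(u, c) = 304 + c
(-4052757 + b(P(39, -26), -1065))*(3912632 - 4756949) = (-4052757 + (304 - 1065))*(3912632 - 4756949) = (-4052757 - 761)*(-844317) = -4053518*(-844317) = 3422454157206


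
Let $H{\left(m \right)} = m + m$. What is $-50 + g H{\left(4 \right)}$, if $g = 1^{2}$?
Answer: $-42$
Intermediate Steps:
$H{\left(m \right)} = 2 m$
$g = 1$
$-50 + g H{\left(4 \right)} = -50 + 1 \cdot 2 \cdot 4 = -50 + 1 \cdot 8 = -50 + 8 = -42$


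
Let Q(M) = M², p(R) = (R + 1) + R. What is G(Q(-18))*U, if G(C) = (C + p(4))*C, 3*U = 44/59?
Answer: 1582416/59 ≈ 26821.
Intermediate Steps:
U = 44/177 (U = (44/59)/3 = (44*(1/59))/3 = (⅓)*(44/59) = 44/177 ≈ 0.24859)
p(R) = 1 + 2*R (p(R) = (1 + R) + R = 1 + 2*R)
G(C) = C*(9 + C) (G(C) = (C + (1 + 2*4))*C = (C + (1 + 8))*C = (C + 9)*C = (9 + C)*C = C*(9 + C))
G(Q(-18))*U = ((-18)²*(9 + (-18)²))*(44/177) = (324*(9 + 324))*(44/177) = (324*333)*(44/177) = 107892*(44/177) = 1582416/59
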